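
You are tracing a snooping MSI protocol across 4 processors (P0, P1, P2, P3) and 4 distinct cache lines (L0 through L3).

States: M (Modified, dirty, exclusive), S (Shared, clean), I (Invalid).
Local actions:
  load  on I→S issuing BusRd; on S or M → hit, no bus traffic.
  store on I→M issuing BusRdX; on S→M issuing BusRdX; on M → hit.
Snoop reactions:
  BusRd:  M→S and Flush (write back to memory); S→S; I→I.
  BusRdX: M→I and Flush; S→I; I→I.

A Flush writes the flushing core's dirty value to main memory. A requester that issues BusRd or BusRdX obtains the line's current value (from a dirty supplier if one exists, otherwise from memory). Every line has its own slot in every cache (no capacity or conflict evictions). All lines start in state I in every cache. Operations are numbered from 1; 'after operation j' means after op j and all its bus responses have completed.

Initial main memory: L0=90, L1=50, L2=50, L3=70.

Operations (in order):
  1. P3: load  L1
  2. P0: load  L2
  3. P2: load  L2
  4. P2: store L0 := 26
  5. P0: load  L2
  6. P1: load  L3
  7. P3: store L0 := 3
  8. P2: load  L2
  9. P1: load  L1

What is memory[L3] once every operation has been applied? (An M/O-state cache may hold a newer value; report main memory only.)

memory[L3] = 70

1. P3: load  L1  bus=[BusRd]  L1: P0=I P1=I P2=I P3=S  mem[L1]=50
2. P0: load  L2  bus=[BusRd]  L2: P0=S P1=I P2=I P3=I  mem[L2]=50
3. P2: load  L2  bus=[BusRd]  L2: P0=S P1=I P2=S P3=I  mem[L2]=50
4. P2: store L0 := 26  bus=[BusRdX]  L0: P0=I P1=I P2=M P3=I  mem[L0]=90
5. P0: load  L2  bus=[-]  L2: P0=S P1=I P2=S P3=I  mem[L2]=50
6. P1: load  L3  bus=[BusRd]  L3: P0=I P1=S P2=I P3=I  mem[L3]=70
7. P3: store L0 := 3  bus=[BusRdX,Flush]  L0: P0=I P1=I P2=I P3=M  mem[L0]=26
8. P2: load  L2  bus=[-]  L2: P0=S P1=I P2=S P3=I  mem[L2]=50
9. P1: load  L1  bus=[BusRd]  L1: P0=I P1=S P2=I P3=S  mem[L1]=50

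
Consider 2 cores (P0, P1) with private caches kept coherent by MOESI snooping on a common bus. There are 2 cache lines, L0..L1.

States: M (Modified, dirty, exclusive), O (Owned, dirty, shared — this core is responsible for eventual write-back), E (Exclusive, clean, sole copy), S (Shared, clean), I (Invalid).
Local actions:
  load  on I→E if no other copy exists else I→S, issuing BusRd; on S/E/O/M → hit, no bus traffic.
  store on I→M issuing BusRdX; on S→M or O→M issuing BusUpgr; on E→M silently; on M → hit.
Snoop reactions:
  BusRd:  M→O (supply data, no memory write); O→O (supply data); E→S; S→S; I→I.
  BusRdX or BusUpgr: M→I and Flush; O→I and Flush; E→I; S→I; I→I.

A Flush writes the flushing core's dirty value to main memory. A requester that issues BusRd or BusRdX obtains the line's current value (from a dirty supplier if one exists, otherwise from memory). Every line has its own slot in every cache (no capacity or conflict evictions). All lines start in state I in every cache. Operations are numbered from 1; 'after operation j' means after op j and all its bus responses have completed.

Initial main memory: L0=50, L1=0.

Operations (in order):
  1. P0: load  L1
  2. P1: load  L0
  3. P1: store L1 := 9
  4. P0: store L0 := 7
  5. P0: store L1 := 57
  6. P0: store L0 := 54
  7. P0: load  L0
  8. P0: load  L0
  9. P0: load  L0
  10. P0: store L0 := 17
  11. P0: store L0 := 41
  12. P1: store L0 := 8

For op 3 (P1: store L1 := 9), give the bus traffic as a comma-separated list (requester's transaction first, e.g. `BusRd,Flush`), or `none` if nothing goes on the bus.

bus = BusRdX

[1] P0: load  L1 | P0:E(0), P1:I | bus: BusRd
[2] P1: load  L0 | P0:I, P1:E(50) | bus: BusRd
[3] P1: store L1 := 9 | P0:I, P1:M(9) | bus: BusRdX
[4] P0: store L0 := 7 | P0:M(7), P1:I | bus: BusRdX
[5] P0: store L1 := 57 | P0:M(57), P1:I | bus: BusRdX,Flush
[6] P0: store L0 := 54 | P0:M(54), P1:I | bus: none
[7] P0: load  L0 | P0:M(54), P1:I | bus: none
[8] P0: load  L0 | P0:M(54), P1:I | bus: none
[9] P0: load  L0 | P0:M(54), P1:I | bus: none
[10] P0: store L0 := 17 | P0:M(17), P1:I | bus: none
[11] P0: store L0 := 41 | P0:M(41), P1:I | bus: none
[12] P1: store L0 := 8 | P0:I, P1:M(8) | bus: BusRdX,Flush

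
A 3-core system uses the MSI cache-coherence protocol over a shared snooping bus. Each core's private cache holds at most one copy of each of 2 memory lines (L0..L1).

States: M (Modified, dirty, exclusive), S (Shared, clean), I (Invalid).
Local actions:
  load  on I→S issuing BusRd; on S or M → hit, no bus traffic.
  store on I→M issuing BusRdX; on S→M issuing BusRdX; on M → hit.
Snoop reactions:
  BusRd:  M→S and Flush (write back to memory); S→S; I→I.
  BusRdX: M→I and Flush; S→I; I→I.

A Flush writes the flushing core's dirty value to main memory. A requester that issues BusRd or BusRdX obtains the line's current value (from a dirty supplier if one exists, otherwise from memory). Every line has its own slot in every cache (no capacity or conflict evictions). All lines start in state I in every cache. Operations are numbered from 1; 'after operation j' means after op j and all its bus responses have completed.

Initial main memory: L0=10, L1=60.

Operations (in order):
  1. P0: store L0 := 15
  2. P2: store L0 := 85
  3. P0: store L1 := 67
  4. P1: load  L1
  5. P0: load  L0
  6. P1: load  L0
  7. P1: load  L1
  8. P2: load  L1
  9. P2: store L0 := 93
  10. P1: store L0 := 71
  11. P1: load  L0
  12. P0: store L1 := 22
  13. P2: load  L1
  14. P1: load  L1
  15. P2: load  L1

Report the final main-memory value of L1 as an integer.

memory[L1] = 22

  op1 P0: store L0 := 15 → M/I/I on L0; bus BusRdX; mem=10
  op2 P2: store L0 := 85 → I/I/M on L0; bus BusRdX Flush; mem=15
  op3 P0: store L1 := 67 → M/I/I on L1; bus BusRdX; mem=60
  op4 P1: load  L1 → S/S/I on L1; bus BusRd Flush; mem=67
  op5 P0: load  L0 → S/I/S on L0; bus BusRd Flush; mem=85
  op6 P1: load  L0 → S/S/S on L0; bus BusRd; mem=85
  op7 P1: load  L1 → S/S/I on L1; bus (none); mem=67
  op8 P2: load  L1 → S/S/S on L1; bus BusRd; mem=67
  op9 P2: store L0 := 93 → I/I/M on L0; bus BusRdX; mem=85
  op10 P1: store L0 := 71 → I/M/I on L0; bus BusRdX Flush; mem=93
  op11 P1: load  L0 → I/M/I on L0; bus (none); mem=93
  op12 P0: store L1 := 22 → M/I/I on L1; bus BusRdX; mem=67
  op13 P2: load  L1 → S/I/S on L1; bus BusRd Flush; mem=22
  op14 P1: load  L1 → S/S/S on L1; bus BusRd; mem=22
  op15 P2: load  L1 → S/S/S on L1; bus (none); mem=22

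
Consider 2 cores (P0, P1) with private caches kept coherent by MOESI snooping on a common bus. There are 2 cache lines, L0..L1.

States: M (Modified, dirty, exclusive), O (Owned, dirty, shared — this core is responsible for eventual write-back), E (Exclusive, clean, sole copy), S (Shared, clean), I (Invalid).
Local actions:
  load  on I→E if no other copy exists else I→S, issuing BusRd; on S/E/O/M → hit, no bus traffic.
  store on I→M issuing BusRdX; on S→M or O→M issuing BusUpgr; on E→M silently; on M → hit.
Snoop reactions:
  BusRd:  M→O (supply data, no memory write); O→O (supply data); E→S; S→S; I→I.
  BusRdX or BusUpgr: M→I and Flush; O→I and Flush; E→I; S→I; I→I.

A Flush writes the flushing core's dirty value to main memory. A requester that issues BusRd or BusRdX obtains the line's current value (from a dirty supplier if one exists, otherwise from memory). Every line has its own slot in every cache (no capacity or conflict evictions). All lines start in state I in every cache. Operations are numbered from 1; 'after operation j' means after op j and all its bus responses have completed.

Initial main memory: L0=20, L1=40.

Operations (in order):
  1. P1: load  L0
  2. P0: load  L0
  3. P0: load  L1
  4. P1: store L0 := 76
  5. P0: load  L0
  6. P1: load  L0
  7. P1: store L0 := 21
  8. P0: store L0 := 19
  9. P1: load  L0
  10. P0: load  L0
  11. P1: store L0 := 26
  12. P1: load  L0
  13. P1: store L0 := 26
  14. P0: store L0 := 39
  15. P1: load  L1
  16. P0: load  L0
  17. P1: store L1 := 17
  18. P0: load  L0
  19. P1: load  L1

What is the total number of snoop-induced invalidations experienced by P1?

invalidations = 2

[1] P1: load  L0 | P0:I, P1:E(20) | bus: BusRd
[2] P0: load  L0 | P0:S(20), P1:S(20) | bus: BusRd
[3] P0: load  L1 | P0:E(40), P1:I | bus: BusRd
[4] P1: store L0 := 76 | P0:I, P1:M(76) | bus: BusUpgr
[5] P0: load  L0 | P0:S(76), P1:O(76) | bus: BusRd
[6] P1: load  L0 | P0:S(76), P1:O(76) | bus: none
[7] P1: store L0 := 21 | P0:I, P1:M(21) | bus: BusUpgr
[8] P0: store L0 := 19 | P0:M(19), P1:I | bus: BusRdX,Flush
[9] P1: load  L0 | P0:O(19), P1:S(19) | bus: BusRd
[10] P0: load  L0 | P0:O(19), P1:S(19) | bus: none
[11] P1: store L0 := 26 | P0:I, P1:M(26) | bus: BusUpgr,Flush
[12] P1: load  L0 | P0:I, P1:M(26) | bus: none
[13] P1: store L0 := 26 | P0:I, P1:M(26) | bus: none
[14] P0: store L0 := 39 | P0:M(39), P1:I | bus: BusRdX,Flush
[15] P1: load  L1 | P0:S(40), P1:S(40) | bus: BusRd
[16] P0: load  L0 | P0:M(39), P1:I | bus: none
[17] P1: store L1 := 17 | P0:I, P1:M(17) | bus: BusUpgr
[18] P0: load  L0 | P0:M(39), P1:I | bus: none
[19] P1: load  L1 | P0:I, P1:M(17) | bus: none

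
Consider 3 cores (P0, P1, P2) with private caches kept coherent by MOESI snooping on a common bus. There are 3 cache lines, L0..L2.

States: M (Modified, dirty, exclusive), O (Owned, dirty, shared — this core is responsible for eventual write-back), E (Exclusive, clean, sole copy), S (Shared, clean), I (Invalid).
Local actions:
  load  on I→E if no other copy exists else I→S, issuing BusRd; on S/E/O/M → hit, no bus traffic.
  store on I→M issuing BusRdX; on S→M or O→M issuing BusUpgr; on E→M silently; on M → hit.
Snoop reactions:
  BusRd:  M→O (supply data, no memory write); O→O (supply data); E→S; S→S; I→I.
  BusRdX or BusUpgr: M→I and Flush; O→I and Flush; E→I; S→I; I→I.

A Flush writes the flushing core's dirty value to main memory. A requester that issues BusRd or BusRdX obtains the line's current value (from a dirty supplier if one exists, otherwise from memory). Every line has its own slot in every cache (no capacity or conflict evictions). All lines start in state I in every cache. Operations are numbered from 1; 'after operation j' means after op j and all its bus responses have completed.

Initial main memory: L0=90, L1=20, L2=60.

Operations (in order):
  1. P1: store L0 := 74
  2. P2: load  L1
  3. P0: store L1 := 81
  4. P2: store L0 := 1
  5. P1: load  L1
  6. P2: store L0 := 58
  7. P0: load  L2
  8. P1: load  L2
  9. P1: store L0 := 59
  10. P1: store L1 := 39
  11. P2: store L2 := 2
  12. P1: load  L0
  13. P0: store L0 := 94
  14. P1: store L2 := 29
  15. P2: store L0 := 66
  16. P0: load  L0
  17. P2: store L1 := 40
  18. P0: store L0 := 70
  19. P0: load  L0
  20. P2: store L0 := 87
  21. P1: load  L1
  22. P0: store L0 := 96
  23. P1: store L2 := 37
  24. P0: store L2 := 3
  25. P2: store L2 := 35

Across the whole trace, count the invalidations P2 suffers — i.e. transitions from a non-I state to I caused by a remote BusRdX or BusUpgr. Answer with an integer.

1. P1: store L0 := 74  bus=[BusRdX]  L0: P0=I P1=M P2=I  mem[L0]=90
2. P2: load  L1  bus=[BusRd]  L1: P0=I P1=I P2=E  mem[L1]=20
3. P0: store L1 := 81  bus=[BusRdX]  L1: P0=M P1=I P2=I  mem[L1]=20
4. P2: store L0 := 1  bus=[BusRdX,Flush]  L0: P0=I P1=I P2=M  mem[L0]=74
5. P1: load  L1  bus=[BusRd]  L1: P0=O P1=S P2=I  mem[L1]=20
6. P2: store L0 := 58  bus=[-]  L0: P0=I P1=I P2=M  mem[L0]=74
7. P0: load  L2  bus=[BusRd]  L2: P0=E P1=I P2=I  mem[L2]=60
8. P1: load  L2  bus=[BusRd]  L2: P0=S P1=S P2=I  mem[L2]=60
9. P1: store L0 := 59  bus=[BusRdX,Flush]  L0: P0=I P1=M P2=I  mem[L0]=58
10. P1: store L1 := 39  bus=[BusUpgr,Flush]  L1: P0=I P1=M P2=I  mem[L1]=81
11. P2: store L2 := 2  bus=[BusRdX]  L2: P0=I P1=I P2=M  mem[L2]=60
12. P1: load  L0  bus=[-]  L0: P0=I P1=M P2=I  mem[L0]=58
13. P0: store L0 := 94  bus=[BusRdX,Flush]  L0: P0=M P1=I P2=I  mem[L0]=59
14. P1: store L2 := 29  bus=[BusRdX,Flush]  L2: P0=I P1=M P2=I  mem[L2]=2
15. P2: store L0 := 66  bus=[BusRdX,Flush]  L0: P0=I P1=I P2=M  mem[L0]=94
16. P0: load  L0  bus=[BusRd]  L0: P0=S P1=I P2=O  mem[L0]=94
17. P2: store L1 := 40  bus=[BusRdX,Flush]  L1: P0=I P1=I P2=M  mem[L1]=39
18. P0: store L0 := 70  bus=[BusUpgr,Flush]  L0: P0=M P1=I P2=I  mem[L0]=66
19. P0: load  L0  bus=[-]  L0: P0=M P1=I P2=I  mem[L0]=66
20. P2: store L0 := 87  bus=[BusRdX,Flush]  L0: P0=I P1=I P2=M  mem[L0]=70
21. P1: load  L1  bus=[BusRd]  L1: P0=I P1=S P2=O  mem[L1]=39
22. P0: store L0 := 96  bus=[BusRdX,Flush]  L0: P0=M P1=I P2=I  mem[L0]=87
23. P1: store L2 := 37  bus=[-]  L2: P0=I P1=M P2=I  mem[L2]=2
24. P0: store L2 := 3  bus=[BusRdX,Flush]  L2: P0=M P1=I P2=I  mem[L2]=37
25. P2: store L2 := 35  bus=[BusRdX,Flush]  L2: P0=I P1=I P2=M  mem[L2]=3

invalidations = 5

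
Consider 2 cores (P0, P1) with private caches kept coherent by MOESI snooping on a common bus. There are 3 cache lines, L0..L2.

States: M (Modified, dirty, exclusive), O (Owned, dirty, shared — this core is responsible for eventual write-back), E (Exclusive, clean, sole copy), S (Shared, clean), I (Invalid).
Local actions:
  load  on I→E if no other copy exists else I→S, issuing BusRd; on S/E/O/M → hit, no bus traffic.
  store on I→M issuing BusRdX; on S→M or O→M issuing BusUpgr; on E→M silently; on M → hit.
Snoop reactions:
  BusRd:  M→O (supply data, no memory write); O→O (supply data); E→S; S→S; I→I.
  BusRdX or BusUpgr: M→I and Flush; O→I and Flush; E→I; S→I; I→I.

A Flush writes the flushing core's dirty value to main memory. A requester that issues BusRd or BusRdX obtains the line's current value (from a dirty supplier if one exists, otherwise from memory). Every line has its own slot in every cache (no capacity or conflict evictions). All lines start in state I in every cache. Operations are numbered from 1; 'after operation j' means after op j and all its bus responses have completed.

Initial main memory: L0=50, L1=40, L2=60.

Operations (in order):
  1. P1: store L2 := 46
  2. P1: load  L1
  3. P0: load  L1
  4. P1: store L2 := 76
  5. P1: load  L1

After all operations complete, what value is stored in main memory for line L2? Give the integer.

memory[L2] = 60

1. P1: store L2 := 46  bus=[BusRdX]  L2: P0=I P1=M  mem[L2]=60
2. P1: load  L1  bus=[BusRd]  L1: P0=I P1=E  mem[L1]=40
3. P0: load  L1  bus=[BusRd]  L1: P0=S P1=S  mem[L1]=40
4. P1: store L2 := 76  bus=[-]  L2: P0=I P1=M  mem[L2]=60
5. P1: load  L1  bus=[-]  L1: P0=S P1=S  mem[L1]=40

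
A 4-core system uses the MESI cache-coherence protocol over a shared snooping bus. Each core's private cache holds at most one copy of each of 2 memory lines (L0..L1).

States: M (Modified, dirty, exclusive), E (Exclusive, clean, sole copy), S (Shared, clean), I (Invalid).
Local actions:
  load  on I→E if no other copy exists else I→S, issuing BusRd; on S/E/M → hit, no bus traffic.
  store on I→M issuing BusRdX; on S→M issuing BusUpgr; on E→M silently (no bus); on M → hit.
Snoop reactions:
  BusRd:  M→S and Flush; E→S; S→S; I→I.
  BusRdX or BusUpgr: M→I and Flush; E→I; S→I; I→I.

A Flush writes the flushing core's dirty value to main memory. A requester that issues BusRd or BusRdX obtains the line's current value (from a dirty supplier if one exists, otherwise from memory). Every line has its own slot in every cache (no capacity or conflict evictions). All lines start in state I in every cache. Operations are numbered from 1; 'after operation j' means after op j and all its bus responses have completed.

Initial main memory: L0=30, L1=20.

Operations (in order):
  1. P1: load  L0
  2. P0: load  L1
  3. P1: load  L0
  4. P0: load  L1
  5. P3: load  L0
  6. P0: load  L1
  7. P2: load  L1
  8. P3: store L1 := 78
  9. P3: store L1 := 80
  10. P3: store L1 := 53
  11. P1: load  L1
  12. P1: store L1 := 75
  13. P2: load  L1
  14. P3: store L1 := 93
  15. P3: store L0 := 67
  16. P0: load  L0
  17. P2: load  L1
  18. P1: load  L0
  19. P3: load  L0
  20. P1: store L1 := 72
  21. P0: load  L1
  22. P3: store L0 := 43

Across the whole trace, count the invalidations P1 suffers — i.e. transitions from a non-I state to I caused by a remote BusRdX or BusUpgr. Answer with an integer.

[1] P1: load  L0 | P0:I, P1:E(30), P2:I, P3:I | bus: BusRd
[2] P0: load  L1 | P0:E(20), P1:I, P2:I, P3:I | bus: BusRd
[3] P1: load  L0 | P0:I, P1:E(30), P2:I, P3:I | bus: none
[4] P0: load  L1 | P0:E(20), P1:I, P2:I, P3:I | bus: none
[5] P3: load  L0 | P0:I, P1:S(30), P2:I, P3:S(30) | bus: BusRd
[6] P0: load  L1 | P0:E(20), P1:I, P2:I, P3:I | bus: none
[7] P2: load  L1 | P0:S(20), P1:I, P2:S(20), P3:I | bus: BusRd
[8] P3: store L1 := 78 | P0:I, P1:I, P2:I, P3:M(78) | bus: BusRdX
[9] P3: store L1 := 80 | P0:I, P1:I, P2:I, P3:M(80) | bus: none
[10] P3: store L1 := 53 | P0:I, P1:I, P2:I, P3:M(53) | bus: none
[11] P1: load  L1 | P0:I, P1:S(53), P2:I, P3:S(53) | bus: BusRd,Flush
[12] P1: store L1 := 75 | P0:I, P1:M(75), P2:I, P3:I | bus: BusUpgr
[13] P2: load  L1 | P0:I, P1:S(75), P2:S(75), P3:I | bus: BusRd,Flush
[14] P3: store L1 := 93 | P0:I, P1:I, P2:I, P3:M(93) | bus: BusRdX
[15] P3: store L0 := 67 | P0:I, P1:I, P2:I, P3:M(67) | bus: BusUpgr
[16] P0: load  L0 | P0:S(67), P1:I, P2:I, P3:S(67) | bus: BusRd,Flush
[17] P2: load  L1 | P0:I, P1:I, P2:S(93), P3:S(93) | bus: BusRd,Flush
[18] P1: load  L0 | P0:S(67), P1:S(67), P2:I, P3:S(67) | bus: BusRd
[19] P3: load  L0 | P0:S(67), P1:S(67), P2:I, P3:S(67) | bus: none
[20] P1: store L1 := 72 | P0:I, P1:M(72), P2:I, P3:I | bus: BusRdX
[21] P0: load  L1 | P0:S(72), P1:S(72), P2:I, P3:I | bus: BusRd,Flush
[22] P3: store L0 := 43 | P0:I, P1:I, P2:I, P3:M(43) | bus: BusUpgr

invalidations = 3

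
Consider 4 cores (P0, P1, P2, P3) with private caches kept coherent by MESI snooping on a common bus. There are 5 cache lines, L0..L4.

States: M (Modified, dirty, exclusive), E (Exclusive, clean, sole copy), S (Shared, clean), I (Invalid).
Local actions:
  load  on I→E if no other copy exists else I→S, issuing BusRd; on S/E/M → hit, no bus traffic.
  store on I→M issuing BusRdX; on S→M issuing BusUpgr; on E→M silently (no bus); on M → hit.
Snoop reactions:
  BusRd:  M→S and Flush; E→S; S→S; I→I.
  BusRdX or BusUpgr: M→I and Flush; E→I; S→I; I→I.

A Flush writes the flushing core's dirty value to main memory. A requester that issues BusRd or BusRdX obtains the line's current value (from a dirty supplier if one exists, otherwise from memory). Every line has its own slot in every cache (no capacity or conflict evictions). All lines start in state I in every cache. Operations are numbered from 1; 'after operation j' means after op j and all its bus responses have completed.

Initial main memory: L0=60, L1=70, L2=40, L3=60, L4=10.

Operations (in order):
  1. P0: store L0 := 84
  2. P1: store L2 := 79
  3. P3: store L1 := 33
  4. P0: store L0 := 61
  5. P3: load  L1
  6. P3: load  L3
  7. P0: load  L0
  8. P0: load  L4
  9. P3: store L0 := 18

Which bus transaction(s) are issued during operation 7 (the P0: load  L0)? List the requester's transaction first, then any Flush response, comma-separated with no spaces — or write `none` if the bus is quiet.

step 1: P0: store L0 := 84  ⟶  MIII  (L0)  txn=BusRdX  M[L0]=60
step 2: P1: store L2 := 79  ⟶  IMII  (L2)  txn=BusRdX  M[L2]=40
step 3: P3: store L1 := 33  ⟶  IIIM  (L1)  txn=BusRdX  M[L1]=70
step 4: P0: store L0 := 61  ⟶  MIII  (L0)  txn=∅  M[L0]=60
step 5: P3: load  L1  ⟶  IIIM  (L1)  txn=∅  M[L1]=70
step 6: P3: load  L3  ⟶  IIIE  (L3)  txn=BusRd  M[L3]=60
step 7: P0: load  L0  ⟶  MIII  (L0)  txn=∅  M[L0]=60
step 8: P0: load  L4  ⟶  EIII  (L4)  txn=BusRd  M[L4]=10
step 9: P3: store L0 := 18  ⟶  IIIM  (L0)  txn=BusRdX+Flush  M[L0]=61

bus = none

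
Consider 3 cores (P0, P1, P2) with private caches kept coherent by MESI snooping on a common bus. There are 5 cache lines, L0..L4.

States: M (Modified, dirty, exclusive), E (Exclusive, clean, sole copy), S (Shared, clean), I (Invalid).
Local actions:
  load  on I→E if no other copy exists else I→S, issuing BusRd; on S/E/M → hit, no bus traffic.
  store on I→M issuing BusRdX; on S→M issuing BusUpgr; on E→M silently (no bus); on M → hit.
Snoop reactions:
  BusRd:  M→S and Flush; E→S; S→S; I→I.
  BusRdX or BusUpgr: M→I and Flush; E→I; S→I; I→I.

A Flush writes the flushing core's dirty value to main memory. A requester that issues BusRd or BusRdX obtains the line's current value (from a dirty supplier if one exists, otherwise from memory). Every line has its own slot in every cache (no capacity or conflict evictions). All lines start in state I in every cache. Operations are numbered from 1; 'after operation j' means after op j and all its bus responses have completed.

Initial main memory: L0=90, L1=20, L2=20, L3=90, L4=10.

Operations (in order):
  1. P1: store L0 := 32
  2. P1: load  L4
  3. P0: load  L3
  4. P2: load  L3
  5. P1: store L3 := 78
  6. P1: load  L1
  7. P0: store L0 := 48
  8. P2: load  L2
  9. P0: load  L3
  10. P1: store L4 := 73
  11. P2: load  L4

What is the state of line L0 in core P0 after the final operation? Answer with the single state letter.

[1] P1: store L0 := 32 | P0:I, P1:M(32), P2:I | bus: BusRdX
[2] P1: load  L4 | P0:I, P1:E(10), P2:I | bus: BusRd
[3] P0: load  L3 | P0:E(90), P1:I, P2:I | bus: BusRd
[4] P2: load  L3 | P0:S(90), P1:I, P2:S(90) | bus: BusRd
[5] P1: store L3 := 78 | P0:I, P1:M(78), P2:I | bus: BusRdX
[6] P1: load  L1 | P0:I, P1:E(20), P2:I | bus: BusRd
[7] P0: store L0 := 48 | P0:M(48), P1:I, P2:I | bus: BusRdX,Flush
[8] P2: load  L2 | P0:I, P1:I, P2:E(20) | bus: BusRd
[9] P0: load  L3 | P0:S(78), P1:S(78), P2:I | bus: BusRd,Flush
[10] P1: store L4 := 73 | P0:I, P1:M(73), P2:I | bus: none
[11] P2: load  L4 | P0:I, P1:S(73), P2:S(73) | bus: BusRd,Flush

state = M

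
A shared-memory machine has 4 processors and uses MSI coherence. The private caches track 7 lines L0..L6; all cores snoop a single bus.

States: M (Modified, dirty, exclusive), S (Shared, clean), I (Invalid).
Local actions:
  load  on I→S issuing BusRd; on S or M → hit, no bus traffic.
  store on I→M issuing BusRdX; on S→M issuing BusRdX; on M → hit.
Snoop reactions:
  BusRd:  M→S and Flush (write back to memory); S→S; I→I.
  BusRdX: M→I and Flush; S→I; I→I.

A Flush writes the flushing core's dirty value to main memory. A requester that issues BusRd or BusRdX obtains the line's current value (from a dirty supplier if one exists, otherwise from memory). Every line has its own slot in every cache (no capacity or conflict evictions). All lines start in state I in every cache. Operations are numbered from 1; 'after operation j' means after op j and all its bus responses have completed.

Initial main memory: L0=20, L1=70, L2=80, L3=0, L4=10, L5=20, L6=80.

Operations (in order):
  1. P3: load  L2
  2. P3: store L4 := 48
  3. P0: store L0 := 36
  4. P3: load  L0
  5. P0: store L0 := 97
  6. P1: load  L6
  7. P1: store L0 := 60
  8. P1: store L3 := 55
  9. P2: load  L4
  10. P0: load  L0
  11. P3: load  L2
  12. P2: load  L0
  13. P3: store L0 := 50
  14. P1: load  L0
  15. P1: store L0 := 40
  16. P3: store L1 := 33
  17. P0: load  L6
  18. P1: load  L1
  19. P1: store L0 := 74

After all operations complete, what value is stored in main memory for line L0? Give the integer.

[1] P3: load  L2 | P0:I, P1:I, P2:I, P3:S(80) | bus: BusRd
[2] P3: store L4 := 48 | P0:I, P1:I, P2:I, P3:M(48) | bus: BusRdX
[3] P0: store L0 := 36 | P0:M(36), P1:I, P2:I, P3:I | bus: BusRdX
[4] P3: load  L0 | P0:S(36), P1:I, P2:I, P3:S(36) | bus: BusRd,Flush
[5] P0: store L0 := 97 | P0:M(97), P1:I, P2:I, P3:I | bus: BusRdX
[6] P1: load  L6 | P0:I, P1:S(80), P2:I, P3:I | bus: BusRd
[7] P1: store L0 := 60 | P0:I, P1:M(60), P2:I, P3:I | bus: BusRdX,Flush
[8] P1: store L3 := 55 | P0:I, P1:M(55), P2:I, P3:I | bus: BusRdX
[9] P2: load  L4 | P0:I, P1:I, P2:S(48), P3:S(48) | bus: BusRd,Flush
[10] P0: load  L0 | P0:S(60), P1:S(60), P2:I, P3:I | bus: BusRd,Flush
[11] P3: load  L2 | P0:I, P1:I, P2:I, P3:S(80) | bus: none
[12] P2: load  L0 | P0:S(60), P1:S(60), P2:S(60), P3:I | bus: BusRd
[13] P3: store L0 := 50 | P0:I, P1:I, P2:I, P3:M(50) | bus: BusRdX
[14] P1: load  L0 | P0:I, P1:S(50), P2:I, P3:S(50) | bus: BusRd,Flush
[15] P1: store L0 := 40 | P0:I, P1:M(40), P2:I, P3:I | bus: BusRdX
[16] P3: store L1 := 33 | P0:I, P1:I, P2:I, P3:M(33) | bus: BusRdX
[17] P0: load  L6 | P0:S(80), P1:S(80), P2:I, P3:I | bus: BusRd
[18] P1: load  L1 | P0:I, P1:S(33), P2:I, P3:S(33) | bus: BusRd,Flush
[19] P1: store L0 := 74 | P0:I, P1:M(74), P2:I, P3:I | bus: none

memory[L0] = 50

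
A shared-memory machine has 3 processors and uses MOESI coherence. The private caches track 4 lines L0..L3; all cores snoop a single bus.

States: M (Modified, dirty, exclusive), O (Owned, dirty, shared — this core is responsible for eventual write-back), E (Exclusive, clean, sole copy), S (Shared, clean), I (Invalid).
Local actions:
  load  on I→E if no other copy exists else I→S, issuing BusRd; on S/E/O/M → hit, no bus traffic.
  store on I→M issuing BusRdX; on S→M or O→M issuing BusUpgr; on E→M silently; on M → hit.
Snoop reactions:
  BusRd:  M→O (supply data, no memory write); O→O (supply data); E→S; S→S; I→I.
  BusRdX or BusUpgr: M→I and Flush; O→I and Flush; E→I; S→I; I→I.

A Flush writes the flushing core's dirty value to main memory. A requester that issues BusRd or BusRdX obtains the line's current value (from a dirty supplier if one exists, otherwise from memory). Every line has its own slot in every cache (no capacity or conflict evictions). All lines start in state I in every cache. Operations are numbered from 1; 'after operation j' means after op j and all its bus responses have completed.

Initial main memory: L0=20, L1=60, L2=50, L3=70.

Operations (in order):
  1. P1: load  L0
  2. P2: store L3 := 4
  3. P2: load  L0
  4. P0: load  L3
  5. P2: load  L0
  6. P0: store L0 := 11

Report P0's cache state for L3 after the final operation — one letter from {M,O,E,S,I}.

state = S

[1] P1: load  L0 | P0:I, P1:E(20), P2:I | bus: BusRd
[2] P2: store L3 := 4 | P0:I, P1:I, P2:M(4) | bus: BusRdX
[3] P2: load  L0 | P0:I, P1:S(20), P2:S(20) | bus: BusRd
[4] P0: load  L3 | P0:S(4), P1:I, P2:O(4) | bus: BusRd
[5] P2: load  L0 | P0:I, P1:S(20), P2:S(20) | bus: none
[6] P0: store L0 := 11 | P0:M(11), P1:I, P2:I | bus: BusRdX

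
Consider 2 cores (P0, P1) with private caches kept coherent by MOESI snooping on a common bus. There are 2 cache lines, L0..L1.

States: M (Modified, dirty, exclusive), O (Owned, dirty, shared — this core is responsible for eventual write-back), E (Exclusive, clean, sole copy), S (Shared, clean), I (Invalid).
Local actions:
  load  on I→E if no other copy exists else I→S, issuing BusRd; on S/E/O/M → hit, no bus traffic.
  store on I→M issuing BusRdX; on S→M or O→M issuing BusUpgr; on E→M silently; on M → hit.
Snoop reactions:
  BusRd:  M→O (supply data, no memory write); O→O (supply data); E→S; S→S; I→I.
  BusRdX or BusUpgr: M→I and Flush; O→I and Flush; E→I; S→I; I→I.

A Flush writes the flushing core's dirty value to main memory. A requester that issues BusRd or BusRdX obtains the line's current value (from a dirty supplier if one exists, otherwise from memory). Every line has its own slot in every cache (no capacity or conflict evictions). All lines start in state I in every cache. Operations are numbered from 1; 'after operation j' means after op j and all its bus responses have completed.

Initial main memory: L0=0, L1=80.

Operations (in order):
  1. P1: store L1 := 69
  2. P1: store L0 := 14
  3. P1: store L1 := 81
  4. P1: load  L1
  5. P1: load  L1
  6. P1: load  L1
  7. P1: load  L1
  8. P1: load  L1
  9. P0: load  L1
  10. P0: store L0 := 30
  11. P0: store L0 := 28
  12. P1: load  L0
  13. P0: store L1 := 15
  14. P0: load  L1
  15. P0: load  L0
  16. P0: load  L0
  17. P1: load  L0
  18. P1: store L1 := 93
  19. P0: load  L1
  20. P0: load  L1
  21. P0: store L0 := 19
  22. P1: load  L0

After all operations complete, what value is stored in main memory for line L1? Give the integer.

[1] P1: store L1 := 69 | P0:I, P1:M(69) | bus: BusRdX
[2] P1: store L0 := 14 | P0:I, P1:M(14) | bus: BusRdX
[3] P1: store L1 := 81 | P0:I, P1:M(81) | bus: none
[4] P1: load  L1 | P0:I, P1:M(81) | bus: none
[5] P1: load  L1 | P0:I, P1:M(81) | bus: none
[6] P1: load  L1 | P0:I, P1:M(81) | bus: none
[7] P1: load  L1 | P0:I, P1:M(81) | bus: none
[8] P1: load  L1 | P0:I, P1:M(81) | bus: none
[9] P0: load  L1 | P0:S(81), P1:O(81) | bus: BusRd
[10] P0: store L0 := 30 | P0:M(30), P1:I | bus: BusRdX,Flush
[11] P0: store L0 := 28 | P0:M(28), P1:I | bus: none
[12] P1: load  L0 | P0:O(28), P1:S(28) | bus: BusRd
[13] P0: store L1 := 15 | P0:M(15), P1:I | bus: BusUpgr,Flush
[14] P0: load  L1 | P0:M(15), P1:I | bus: none
[15] P0: load  L0 | P0:O(28), P1:S(28) | bus: none
[16] P0: load  L0 | P0:O(28), P1:S(28) | bus: none
[17] P1: load  L0 | P0:O(28), P1:S(28) | bus: none
[18] P1: store L1 := 93 | P0:I, P1:M(93) | bus: BusRdX,Flush
[19] P0: load  L1 | P0:S(93), P1:O(93) | bus: BusRd
[20] P0: load  L1 | P0:S(93), P1:O(93) | bus: none
[21] P0: store L0 := 19 | P0:M(19), P1:I | bus: BusUpgr
[22] P1: load  L0 | P0:O(19), P1:S(19) | bus: BusRd

memory[L1] = 15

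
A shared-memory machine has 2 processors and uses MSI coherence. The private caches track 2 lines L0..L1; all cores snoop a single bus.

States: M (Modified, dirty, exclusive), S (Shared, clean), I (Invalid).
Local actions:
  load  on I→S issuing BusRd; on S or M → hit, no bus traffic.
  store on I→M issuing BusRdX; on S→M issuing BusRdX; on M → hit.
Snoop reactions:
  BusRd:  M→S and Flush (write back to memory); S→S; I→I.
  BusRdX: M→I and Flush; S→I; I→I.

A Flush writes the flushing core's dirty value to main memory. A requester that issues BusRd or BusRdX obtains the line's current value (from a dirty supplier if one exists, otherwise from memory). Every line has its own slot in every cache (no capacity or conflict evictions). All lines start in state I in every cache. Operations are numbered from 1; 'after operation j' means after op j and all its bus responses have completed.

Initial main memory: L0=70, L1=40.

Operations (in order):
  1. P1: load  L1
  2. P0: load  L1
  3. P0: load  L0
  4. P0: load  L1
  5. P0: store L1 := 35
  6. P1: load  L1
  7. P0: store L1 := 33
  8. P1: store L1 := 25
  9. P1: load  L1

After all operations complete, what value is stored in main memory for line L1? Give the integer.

memory[L1] = 33

step 1: P1: load  L1  ⟶  IS  (L1)  txn=BusRd  M[L1]=40
step 2: P0: load  L1  ⟶  SS  (L1)  txn=BusRd  M[L1]=40
step 3: P0: load  L0  ⟶  SI  (L0)  txn=BusRd  M[L0]=70
step 4: P0: load  L1  ⟶  SS  (L1)  txn=∅  M[L1]=40
step 5: P0: store L1 := 35  ⟶  MI  (L1)  txn=BusRdX  M[L1]=40
step 6: P1: load  L1  ⟶  SS  (L1)  txn=BusRd+Flush  M[L1]=35
step 7: P0: store L1 := 33  ⟶  MI  (L1)  txn=BusRdX  M[L1]=35
step 8: P1: store L1 := 25  ⟶  IM  (L1)  txn=BusRdX+Flush  M[L1]=33
step 9: P1: load  L1  ⟶  IM  (L1)  txn=∅  M[L1]=33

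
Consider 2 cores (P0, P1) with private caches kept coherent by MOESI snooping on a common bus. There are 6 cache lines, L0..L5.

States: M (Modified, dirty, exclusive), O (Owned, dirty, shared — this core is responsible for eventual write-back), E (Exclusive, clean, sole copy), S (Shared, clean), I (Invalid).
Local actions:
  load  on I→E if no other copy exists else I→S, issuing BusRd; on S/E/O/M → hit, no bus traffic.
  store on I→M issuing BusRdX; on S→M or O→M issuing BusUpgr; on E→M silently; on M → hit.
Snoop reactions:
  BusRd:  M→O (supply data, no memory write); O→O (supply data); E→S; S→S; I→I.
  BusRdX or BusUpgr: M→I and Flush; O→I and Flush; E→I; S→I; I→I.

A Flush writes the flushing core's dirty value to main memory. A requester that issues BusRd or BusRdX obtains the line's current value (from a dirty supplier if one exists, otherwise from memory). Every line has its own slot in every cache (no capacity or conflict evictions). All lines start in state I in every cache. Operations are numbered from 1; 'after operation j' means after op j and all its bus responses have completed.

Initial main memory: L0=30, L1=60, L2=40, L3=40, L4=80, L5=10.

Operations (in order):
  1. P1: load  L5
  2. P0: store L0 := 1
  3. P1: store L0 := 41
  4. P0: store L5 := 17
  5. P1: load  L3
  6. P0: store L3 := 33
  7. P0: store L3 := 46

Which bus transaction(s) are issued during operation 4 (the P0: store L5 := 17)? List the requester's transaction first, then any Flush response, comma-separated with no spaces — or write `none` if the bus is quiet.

bus = BusRdX

step 1: P1: load  L5  ⟶  IE  (L5)  txn=BusRd  M[L5]=10
step 2: P0: store L0 := 1  ⟶  MI  (L0)  txn=BusRdX  M[L0]=30
step 3: P1: store L0 := 41  ⟶  IM  (L0)  txn=BusRdX+Flush  M[L0]=1
step 4: P0: store L5 := 17  ⟶  MI  (L5)  txn=BusRdX  M[L5]=10
step 5: P1: load  L3  ⟶  IE  (L3)  txn=BusRd  M[L3]=40
step 6: P0: store L3 := 33  ⟶  MI  (L3)  txn=BusRdX  M[L3]=40
step 7: P0: store L3 := 46  ⟶  MI  (L3)  txn=∅  M[L3]=40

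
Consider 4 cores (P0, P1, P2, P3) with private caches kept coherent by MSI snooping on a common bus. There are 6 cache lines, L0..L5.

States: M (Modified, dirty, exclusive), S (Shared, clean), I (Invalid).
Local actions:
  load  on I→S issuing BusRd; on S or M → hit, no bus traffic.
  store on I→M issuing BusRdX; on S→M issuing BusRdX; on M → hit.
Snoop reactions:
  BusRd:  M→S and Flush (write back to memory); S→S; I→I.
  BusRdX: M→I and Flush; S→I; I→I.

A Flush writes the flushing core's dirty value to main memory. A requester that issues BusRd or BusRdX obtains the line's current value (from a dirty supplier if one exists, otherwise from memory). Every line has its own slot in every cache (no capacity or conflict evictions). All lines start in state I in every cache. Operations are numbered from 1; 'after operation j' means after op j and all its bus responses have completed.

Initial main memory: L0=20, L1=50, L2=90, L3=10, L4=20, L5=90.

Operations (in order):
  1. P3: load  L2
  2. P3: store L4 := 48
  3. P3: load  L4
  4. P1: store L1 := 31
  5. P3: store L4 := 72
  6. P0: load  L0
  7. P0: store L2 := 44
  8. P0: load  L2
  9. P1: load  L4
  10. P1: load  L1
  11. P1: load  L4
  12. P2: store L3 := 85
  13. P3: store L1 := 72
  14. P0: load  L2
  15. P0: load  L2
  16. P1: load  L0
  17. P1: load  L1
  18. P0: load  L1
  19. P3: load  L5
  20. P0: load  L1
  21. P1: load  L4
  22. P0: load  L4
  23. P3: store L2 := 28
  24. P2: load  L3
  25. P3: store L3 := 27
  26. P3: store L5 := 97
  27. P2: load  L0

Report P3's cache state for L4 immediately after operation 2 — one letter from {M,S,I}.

  op1 P3: load  L2 → I/I/I/S on L2; bus BusRd; mem=90
  op2 P3: store L4 := 48 → I/I/I/M on L4; bus BusRdX; mem=20
  op3 P3: load  L4 → I/I/I/M on L4; bus (none); mem=20
  op4 P1: store L1 := 31 → I/M/I/I on L1; bus BusRdX; mem=50
  op5 P3: store L4 := 72 → I/I/I/M on L4; bus (none); mem=20
  op6 P0: load  L0 → S/I/I/I on L0; bus BusRd; mem=20
  op7 P0: store L2 := 44 → M/I/I/I on L2; bus BusRdX; mem=90
  op8 P0: load  L2 → M/I/I/I on L2; bus (none); mem=90
  op9 P1: load  L4 → I/S/I/S on L4; bus BusRd Flush; mem=72
  op10 P1: load  L1 → I/M/I/I on L1; bus (none); mem=50
  op11 P1: load  L4 → I/S/I/S on L4; bus (none); mem=72
  op12 P2: store L3 := 85 → I/I/M/I on L3; bus BusRdX; mem=10
  op13 P3: store L1 := 72 → I/I/I/M on L1; bus BusRdX Flush; mem=31
  op14 P0: load  L2 → M/I/I/I on L2; bus (none); mem=90
  op15 P0: load  L2 → M/I/I/I on L2; bus (none); mem=90
  op16 P1: load  L0 → S/S/I/I on L0; bus BusRd; mem=20
  op17 P1: load  L1 → I/S/I/S on L1; bus BusRd Flush; mem=72
  op18 P0: load  L1 → S/S/I/S on L1; bus BusRd; mem=72
  op19 P3: load  L5 → I/I/I/S on L5; bus BusRd; mem=90
  op20 P0: load  L1 → S/S/I/S on L1; bus (none); mem=72
  op21 P1: load  L4 → I/S/I/S on L4; bus (none); mem=72
  op22 P0: load  L4 → S/S/I/S on L4; bus BusRd; mem=72
  op23 P3: store L2 := 28 → I/I/I/M on L2; bus BusRdX Flush; mem=44
  op24 P2: load  L3 → I/I/M/I on L3; bus (none); mem=10
  op25 P3: store L3 := 27 → I/I/I/M on L3; bus BusRdX Flush; mem=85
  op26 P3: store L5 := 97 → I/I/I/M on L5; bus BusRdX; mem=90
  op27 P2: load  L0 → S/S/S/I on L0; bus BusRd; mem=20

state = M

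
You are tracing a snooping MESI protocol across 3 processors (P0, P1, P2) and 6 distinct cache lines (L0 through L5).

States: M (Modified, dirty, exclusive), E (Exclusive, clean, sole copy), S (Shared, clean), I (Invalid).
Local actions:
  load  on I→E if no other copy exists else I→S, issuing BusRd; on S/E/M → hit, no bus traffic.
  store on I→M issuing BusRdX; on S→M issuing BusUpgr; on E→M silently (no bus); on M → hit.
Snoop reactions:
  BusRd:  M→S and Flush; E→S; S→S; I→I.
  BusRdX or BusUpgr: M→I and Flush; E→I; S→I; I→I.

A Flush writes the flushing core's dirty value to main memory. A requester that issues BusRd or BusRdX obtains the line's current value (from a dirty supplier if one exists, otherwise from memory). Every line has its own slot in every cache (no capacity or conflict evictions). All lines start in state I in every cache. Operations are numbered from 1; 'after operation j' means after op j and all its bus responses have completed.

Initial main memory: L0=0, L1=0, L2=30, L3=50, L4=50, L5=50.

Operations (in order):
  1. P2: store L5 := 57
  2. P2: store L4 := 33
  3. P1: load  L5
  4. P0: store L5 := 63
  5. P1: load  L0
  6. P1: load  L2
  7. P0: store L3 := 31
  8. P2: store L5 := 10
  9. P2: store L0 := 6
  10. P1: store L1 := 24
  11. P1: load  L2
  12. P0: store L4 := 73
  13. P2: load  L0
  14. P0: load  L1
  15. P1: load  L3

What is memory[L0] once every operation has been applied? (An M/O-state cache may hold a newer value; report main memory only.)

step 1: P2: store L5 := 57  ⟶  IIM  (L5)  txn=BusRdX  M[L5]=50
step 2: P2: store L4 := 33  ⟶  IIM  (L4)  txn=BusRdX  M[L4]=50
step 3: P1: load  L5  ⟶  ISS  (L5)  txn=BusRd+Flush  M[L5]=57
step 4: P0: store L5 := 63  ⟶  MII  (L5)  txn=BusRdX  M[L5]=57
step 5: P1: load  L0  ⟶  IEI  (L0)  txn=BusRd  M[L0]=0
step 6: P1: load  L2  ⟶  IEI  (L2)  txn=BusRd  M[L2]=30
step 7: P0: store L3 := 31  ⟶  MII  (L3)  txn=BusRdX  M[L3]=50
step 8: P2: store L5 := 10  ⟶  IIM  (L5)  txn=BusRdX+Flush  M[L5]=63
step 9: P2: store L0 := 6  ⟶  IIM  (L0)  txn=BusRdX  M[L0]=0
step 10: P1: store L1 := 24  ⟶  IMI  (L1)  txn=BusRdX  M[L1]=0
step 11: P1: load  L2  ⟶  IEI  (L2)  txn=∅  M[L2]=30
step 12: P0: store L4 := 73  ⟶  MII  (L4)  txn=BusRdX+Flush  M[L4]=33
step 13: P2: load  L0  ⟶  IIM  (L0)  txn=∅  M[L0]=0
step 14: P0: load  L1  ⟶  SSI  (L1)  txn=BusRd+Flush  M[L1]=24
step 15: P1: load  L3  ⟶  SSI  (L3)  txn=BusRd+Flush  M[L3]=31

memory[L0] = 0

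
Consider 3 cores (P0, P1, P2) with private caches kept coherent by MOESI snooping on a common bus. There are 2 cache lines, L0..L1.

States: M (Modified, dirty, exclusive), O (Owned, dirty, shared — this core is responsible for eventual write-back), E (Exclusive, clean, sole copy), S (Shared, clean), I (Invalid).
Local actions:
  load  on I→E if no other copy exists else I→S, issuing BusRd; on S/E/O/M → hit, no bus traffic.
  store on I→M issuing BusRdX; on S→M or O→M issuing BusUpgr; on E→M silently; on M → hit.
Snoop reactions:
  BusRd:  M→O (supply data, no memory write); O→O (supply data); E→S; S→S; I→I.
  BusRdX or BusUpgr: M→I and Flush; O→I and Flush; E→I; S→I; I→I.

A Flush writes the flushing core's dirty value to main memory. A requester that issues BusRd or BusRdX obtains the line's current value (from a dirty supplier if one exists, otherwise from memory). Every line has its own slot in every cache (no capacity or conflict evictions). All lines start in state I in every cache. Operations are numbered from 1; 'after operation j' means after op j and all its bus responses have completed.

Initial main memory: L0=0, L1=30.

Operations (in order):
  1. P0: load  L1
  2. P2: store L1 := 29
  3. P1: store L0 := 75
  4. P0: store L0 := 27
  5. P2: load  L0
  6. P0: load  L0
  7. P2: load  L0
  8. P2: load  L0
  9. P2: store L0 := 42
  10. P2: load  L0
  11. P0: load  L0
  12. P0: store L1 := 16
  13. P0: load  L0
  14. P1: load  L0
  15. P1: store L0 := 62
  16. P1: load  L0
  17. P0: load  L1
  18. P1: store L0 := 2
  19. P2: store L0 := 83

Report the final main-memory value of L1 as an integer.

memory[L1] = 29

  op1 P0: load  L1 → E/I/I on L1; bus BusRd; mem=30
  op2 P2: store L1 := 29 → I/I/M on L1; bus BusRdX; mem=30
  op3 P1: store L0 := 75 → I/M/I on L0; bus BusRdX; mem=0
  op4 P0: store L0 := 27 → M/I/I on L0; bus BusRdX Flush; mem=75
  op5 P2: load  L0 → O/I/S on L0; bus BusRd; mem=75
  op6 P0: load  L0 → O/I/S on L0; bus (none); mem=75
  op7 P2: load  L0 → O/I/S on L0; bus (none); mem=75
  op8 P2: load  L0 → O/I/S on L0; bus (none); mem=75
  op9 P2: store L0 := 42 → I/I/M on L0; bus BusUpgr Flush; mem=27
  op10 P2: load  L0 → I/I/M on L0; bus (none); mem=27
  op11 P0: load  L0 → S/I/O on L0; bus BusRd; mem=27
  op12 P0: store L1 := 16 → M/I/I on L1; bus BusRdX Flush; mem=29
  op13 P0: load  L0 → S/I/O on L0; bus (none); mem=27
  op14 P1: load  L0 → S/S/O on L0; bus BusRd; mem=27
  op15 P1: store L0 := 62 → I/M/I on L0; bus BusUpgr Flush; mem=42
  op16 P1: load  L0 → I/M/I on L0; bus (none); mem=42
  op17 P0: load  L1 → M/I/I on L1; bus (none); mem=29
  op18 P1: store L0 := 2 → I/M/I on L0; bus (none); mem=42
  op19 P2: store L0 := 83 → I/I/M on L0; bus BusRdX Flush; mem=2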